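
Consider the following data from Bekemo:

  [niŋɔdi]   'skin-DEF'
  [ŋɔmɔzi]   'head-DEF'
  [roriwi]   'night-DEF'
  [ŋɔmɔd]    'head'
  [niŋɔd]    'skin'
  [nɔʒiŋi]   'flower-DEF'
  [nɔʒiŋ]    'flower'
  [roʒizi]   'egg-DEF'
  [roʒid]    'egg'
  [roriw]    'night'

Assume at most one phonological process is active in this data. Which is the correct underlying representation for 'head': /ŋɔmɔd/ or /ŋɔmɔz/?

/ŋɔmɔz/

The root 'head' surfaces as [ŋɔmɔd] and [ŋɔmɔzi], with a stem-final [d] ~ [z] alternation.
Compare 'skin', with invariant [d] in [niŋɔd] and [niŋɔdi]: an analysis with underlying /d/ and a rule producing [z] before the DEF suffix would wrongly predict alternation here too.
The underlying segment must be /z/; voiced fricatives become stops word-finally, yielding [d] there.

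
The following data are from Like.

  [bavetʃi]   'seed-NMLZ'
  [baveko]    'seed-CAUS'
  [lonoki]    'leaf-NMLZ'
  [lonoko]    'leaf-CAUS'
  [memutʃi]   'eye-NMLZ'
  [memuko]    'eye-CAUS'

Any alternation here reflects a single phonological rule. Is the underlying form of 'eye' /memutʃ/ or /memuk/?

/memutʃ/

The stem for 'eye' ends in [tʃ] in [memutʃi] but [k] in [memuko].
But 'leaf' keeps [k] in both environments ([lonoki], [lonoko]), so there is no rule changing /k/ to [tʃ] before the NMLZ suffix.
Therefore /tʃ/ is basic and [k] is derived by depalatalization (palato-alveolar /tʃ/ becomes [k] when no front vowel follows).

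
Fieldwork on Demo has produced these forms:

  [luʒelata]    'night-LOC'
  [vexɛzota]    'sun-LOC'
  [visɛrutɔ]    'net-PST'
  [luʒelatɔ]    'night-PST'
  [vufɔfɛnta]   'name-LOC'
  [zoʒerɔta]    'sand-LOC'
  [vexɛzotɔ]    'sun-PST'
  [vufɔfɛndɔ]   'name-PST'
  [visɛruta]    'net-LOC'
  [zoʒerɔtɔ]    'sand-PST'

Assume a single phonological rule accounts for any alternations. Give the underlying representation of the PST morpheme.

/-dɔ/

The PST morpheme has two allomorphs, [-dɔ] and [-tɔ].
By contrast the LOC suffix keeps its initial [t] throughout — that segment must be underlying.
So the underlying form is /-dɔ/, and voiced stops become voiceless after a vowel.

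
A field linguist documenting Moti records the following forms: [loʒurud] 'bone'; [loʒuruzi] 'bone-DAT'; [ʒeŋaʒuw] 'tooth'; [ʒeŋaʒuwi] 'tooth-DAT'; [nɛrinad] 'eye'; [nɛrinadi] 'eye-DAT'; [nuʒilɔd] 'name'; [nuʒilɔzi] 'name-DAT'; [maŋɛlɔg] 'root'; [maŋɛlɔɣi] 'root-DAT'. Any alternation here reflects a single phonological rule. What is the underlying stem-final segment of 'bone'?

/z/

The stem for 'bone' ends in [d] in [loʒurud] but [z] in [loʒuruzi].
If /d/ were underlying and a rule turned it into [z] before the DAT suffix, 'eye' would also alternate; but it has [d] in both [nɛrinad] and [nɛrinadi].
The alternation reflects word-final hardening: voiced fricatives become stops word-finally. /z/ is underlying.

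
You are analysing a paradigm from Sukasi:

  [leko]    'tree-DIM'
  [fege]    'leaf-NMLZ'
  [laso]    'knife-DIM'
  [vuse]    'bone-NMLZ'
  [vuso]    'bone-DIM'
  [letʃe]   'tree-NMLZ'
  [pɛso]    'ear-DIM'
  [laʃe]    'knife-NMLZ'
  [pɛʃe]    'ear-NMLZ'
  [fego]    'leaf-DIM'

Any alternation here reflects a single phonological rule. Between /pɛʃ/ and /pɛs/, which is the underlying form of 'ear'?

/pɛʃ/

The root 'ear' surfaces as [pɛʃe] and [pɛso], with a stem-final [ʃ] ~ [s] alternation.
If /s/ were underlying and a rule turned it into [ʃ] before the NMLZ suffix, 'bone' would also alternate; but it has [s] in both [vuse] and [vuso].
Therefore /ʃ/ is basic and [s] is derived by depalatalization (palato-alveolar /tʃ/ and /ʃ/ become [k] and [s] when no front vowel follows).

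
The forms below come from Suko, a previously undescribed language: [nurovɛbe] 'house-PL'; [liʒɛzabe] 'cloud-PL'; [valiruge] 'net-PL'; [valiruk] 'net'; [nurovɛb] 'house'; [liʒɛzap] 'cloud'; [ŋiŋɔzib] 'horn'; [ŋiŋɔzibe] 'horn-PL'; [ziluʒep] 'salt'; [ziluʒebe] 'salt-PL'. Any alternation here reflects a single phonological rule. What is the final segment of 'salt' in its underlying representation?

'salt' shows [b] ~ [p] at the end of the stem ([ziluʒebe] vs [ziluʒep]).
The stem 'house' ([nurovɛbe], [nurovɛb]) shows [b] unchanged in both environments, so [b] cannot be basic with [p] derived in isolation.
Therefore /p/ is basic and [b] is derived by intervocalic voicing (voiceless stops become voiced between vowels).

/p/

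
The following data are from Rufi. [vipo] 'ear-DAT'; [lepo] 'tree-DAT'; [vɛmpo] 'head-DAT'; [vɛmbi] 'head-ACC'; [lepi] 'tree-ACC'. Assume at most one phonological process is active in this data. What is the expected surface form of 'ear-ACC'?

[vipi]

The ACC morpheme has two allomorphs, [-bi] and [-pi].
The DAT suffix, which begins with [p], is invariant after every stem; so [p] is not altered by any rule here.
So the underlying form is /-bi/, and voiced stops become voiceless after a vowel.
After 'ear', which ends in a vowel, the suffix surfaces as [-pi], giving [vipi].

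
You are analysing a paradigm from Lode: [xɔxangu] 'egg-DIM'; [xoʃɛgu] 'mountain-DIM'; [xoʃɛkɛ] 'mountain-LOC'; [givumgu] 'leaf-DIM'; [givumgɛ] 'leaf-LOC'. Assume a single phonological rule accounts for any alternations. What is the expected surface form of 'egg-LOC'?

[xɔxangɛ]

The LOC morpheme has two allomorphs, [-gɛ] and [-kɛ].
By contrast the DIM suffix keeps its initial [g] throughout — that segment must be underlying.
So the underlying form is /-kɛ/, and voiceless stops become voiced after a nasal.
After 'egg', which ends in a nasal, the suffix surfaces as [-gɛ], giving [xɔxangɛ].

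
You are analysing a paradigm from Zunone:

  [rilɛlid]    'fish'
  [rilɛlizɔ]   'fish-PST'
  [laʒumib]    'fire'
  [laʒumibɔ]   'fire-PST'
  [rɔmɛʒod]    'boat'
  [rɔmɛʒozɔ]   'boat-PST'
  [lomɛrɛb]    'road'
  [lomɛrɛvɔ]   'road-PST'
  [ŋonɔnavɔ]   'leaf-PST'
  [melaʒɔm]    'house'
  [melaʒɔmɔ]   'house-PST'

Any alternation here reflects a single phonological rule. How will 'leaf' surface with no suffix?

[ŋonɔnab]

The stem for 'road' ends in [b] in [lomɛrɛb] but [v] in [lomɛrɛvɔ].
The stem 'fire' ([laʒumib], [laʒumibɔ]) shows [b] unchanged in both environments, so [b] cannot be basic with [v] derived before the PST suffix.
So /v/ is underlying, and a rule of word-final hardening — voiced fricatives become stops word-finally — gives [b].
From [ŋonɔnavɔ] the stem 'leaf' is /ŋonɔnav/; word-finally this yields [ŋonɔnab].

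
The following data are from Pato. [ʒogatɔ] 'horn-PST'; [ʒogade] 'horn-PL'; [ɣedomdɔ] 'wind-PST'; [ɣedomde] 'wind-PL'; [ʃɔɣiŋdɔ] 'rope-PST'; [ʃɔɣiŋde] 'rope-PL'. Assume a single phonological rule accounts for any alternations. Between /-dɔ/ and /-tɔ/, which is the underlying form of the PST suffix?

/-tɔ/

The PST suffix surfaces as [-dɔ] and [-tɔ], depending on the final segment of the stem.
The PL suffix, which begins with [d], is invariant after every stem; so [d] is not altered by any rule here.
So the underlying form is /-tɔ/, and voiceless stops become voiced after a nasal.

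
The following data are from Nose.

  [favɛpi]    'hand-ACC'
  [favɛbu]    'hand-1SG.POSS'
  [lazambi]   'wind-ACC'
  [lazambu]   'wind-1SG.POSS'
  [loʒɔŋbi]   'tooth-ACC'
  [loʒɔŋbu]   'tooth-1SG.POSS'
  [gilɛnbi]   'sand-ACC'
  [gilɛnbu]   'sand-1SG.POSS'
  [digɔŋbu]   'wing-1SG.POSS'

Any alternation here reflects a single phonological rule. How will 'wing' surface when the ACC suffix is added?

The ACC morpheme has two allomorphs, [-bi] and [-pi].
The 1SG.POSS suffix, which begins with [b], is invariant after every stem; so [b] is not altered by any rule here.
So the underlying form is /-pi/, and voiceless stops become voiced after a nasal.
After 'wing', which ends in a nasal, the suffix surfaces as [-bi], giving [digɔŋbi].

[digɔŋbi]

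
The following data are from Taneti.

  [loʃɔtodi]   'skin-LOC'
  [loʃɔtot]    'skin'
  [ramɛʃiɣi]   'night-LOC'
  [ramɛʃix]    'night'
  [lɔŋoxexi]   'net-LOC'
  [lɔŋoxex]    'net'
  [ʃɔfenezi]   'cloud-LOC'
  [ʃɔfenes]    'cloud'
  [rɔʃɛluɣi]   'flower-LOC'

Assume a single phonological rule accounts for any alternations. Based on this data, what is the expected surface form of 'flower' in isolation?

The root 'night' surfaces as [ramɛʃiɣi] and [ramɛʃix], with a stem-final [ɣ] ~ [x] alternation.
If /x/ were underlying and a rule turned it into [ɣ] before the LOC suffix, 'net' would also alternate; but it has [x] in both [lɔŋoxexi] and [lɔŋoxex].
The alternation reflects word-final obstruent devoicing: voiced obstruents become voiceless word-finally. /ɣ/ is underlying.
From [rɔʃɛluɣi] the stem 'flower' is /rɔʃɛluɣ/; word-finally this yields [rɔʃɛlux].

[rɔʃɛlux]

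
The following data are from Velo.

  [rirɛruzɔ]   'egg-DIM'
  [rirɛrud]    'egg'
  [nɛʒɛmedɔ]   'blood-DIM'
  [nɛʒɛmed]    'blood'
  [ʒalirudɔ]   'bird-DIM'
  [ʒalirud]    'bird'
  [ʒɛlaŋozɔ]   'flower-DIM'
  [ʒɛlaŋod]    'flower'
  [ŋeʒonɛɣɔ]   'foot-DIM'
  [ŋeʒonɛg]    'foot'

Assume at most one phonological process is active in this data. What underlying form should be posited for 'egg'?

The stem for 'egg' ends in [z] in [rirɛruzɔ] but [d] in [rirɛrud].
The stem 'blood' ([nɛʒɛmedɔ], [nɛʒɛmed]) shows [d] unchanged in both environments, so [d] cannot be basic with [z] derived before the DIM suffix.
The underlying segment must be /z/; voiced fricatives become stops word-finally, yielding [d] there.
So 'egg' = /rirɛruz/.

/rirɛruz/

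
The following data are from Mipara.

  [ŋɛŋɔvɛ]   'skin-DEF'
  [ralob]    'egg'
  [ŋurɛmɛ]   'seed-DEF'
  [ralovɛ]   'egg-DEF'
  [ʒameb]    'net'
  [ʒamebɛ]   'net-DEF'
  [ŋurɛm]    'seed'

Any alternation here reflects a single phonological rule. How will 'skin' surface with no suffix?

[ŋɛŋɔb]

'egg' shows [v] ~ [b] at the end of the stem ([ralovɛ] vs [ralob]).
But 'net' keeps [b] in both environments ([ʒamebɛ], [ʒameb]), so there is no rule changing /b/ to [v] before the DEF suffix.
Therefore /v/ is basic and [b] is derived by word-final hardening (voiced fricatives become stops word-finally).
The one attested form of 'skin', [ŋɛŋɔvɛ], shows underlying /ŋɛŋɔv/. Applying the same rule word-finally gives [ŋɛŋɔb].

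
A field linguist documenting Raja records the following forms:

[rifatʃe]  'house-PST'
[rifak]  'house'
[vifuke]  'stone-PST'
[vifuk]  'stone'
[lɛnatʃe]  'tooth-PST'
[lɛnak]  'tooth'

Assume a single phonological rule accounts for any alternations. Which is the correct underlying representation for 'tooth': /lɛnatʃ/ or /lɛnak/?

The stem for 'tooth' ends in [tʃ] in [lɛnatʃe] but [k] in [lɛnak].
If /k/ were underlying and a rule turned it into [tʃ] before the PST suffix, 'stone' would also alternate; but it has [k] in both [vifuke] and [vifuk].
So /tʃ/ is underlying, and a rule of depalatalization — palato-alveolar /tʃ/ becomes [k] when no front vowel follows — gives [k].

/lɛnatʃ/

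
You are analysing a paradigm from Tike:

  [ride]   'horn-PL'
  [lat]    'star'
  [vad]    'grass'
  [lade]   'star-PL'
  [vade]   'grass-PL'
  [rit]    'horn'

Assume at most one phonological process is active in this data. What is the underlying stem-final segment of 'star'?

/t/

The stem for 'star' ends in [t] in [lat] but [d] in [lade].
But 'grass' keeps [d] in both environments ([vad], [vade]), so there is no rule changing /d/ to [t] in isolation.
So /t/ is underlying, and a rule of intervocalic voicing — voiceless stops become voiced between vowels — gives [d].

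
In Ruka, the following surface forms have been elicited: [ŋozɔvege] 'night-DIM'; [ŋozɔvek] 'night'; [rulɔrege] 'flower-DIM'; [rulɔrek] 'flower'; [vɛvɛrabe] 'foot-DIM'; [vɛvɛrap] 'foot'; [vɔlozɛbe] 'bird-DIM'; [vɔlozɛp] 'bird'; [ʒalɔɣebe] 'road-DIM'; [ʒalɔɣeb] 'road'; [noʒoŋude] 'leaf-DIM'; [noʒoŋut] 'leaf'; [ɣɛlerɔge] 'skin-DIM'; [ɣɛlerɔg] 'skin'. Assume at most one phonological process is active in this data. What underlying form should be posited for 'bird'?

In [vɔlozɛbe] and [vɔlozɛp] the final segment of 'bird' alternates: [b] ~ [p].
The stem 'road' ([ʒalɔɣebe], [ʒalɔɣeb]) shows [b] unchanged in both environments, so [b] cannot be basic with [p] derived in isolation.
So /p/ is underlying, and a rule of intervocalic voicing — voiceless stops become voiced between vowels — gives [b].

/vɔlozɛp/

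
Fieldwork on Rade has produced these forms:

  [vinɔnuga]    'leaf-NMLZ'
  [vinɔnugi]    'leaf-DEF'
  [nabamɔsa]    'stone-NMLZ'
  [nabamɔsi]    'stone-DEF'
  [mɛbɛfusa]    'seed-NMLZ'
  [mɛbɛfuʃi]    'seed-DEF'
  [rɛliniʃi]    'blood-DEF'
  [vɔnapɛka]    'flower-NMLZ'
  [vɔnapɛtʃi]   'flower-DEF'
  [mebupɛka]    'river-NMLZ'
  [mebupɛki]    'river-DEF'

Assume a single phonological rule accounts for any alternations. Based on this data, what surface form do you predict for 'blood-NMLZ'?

The root 'seed' surfaces as [mɛbɛfusa] and [mɛbɛfuʃi], with a stem-final [s] ~ [ʃ] alternation.
If /s/ were underlying and a rule turned it into [ʃ] before the DEF suffix, 'stone' would also alternate; but it has [s] in both [nabamɔsa] and [nabamɔsi].
Therefore /ʃ/ is basic and [s] is derived by depalatalization (palato-alveolar /tʃ/ and /ʃ/ become [k] and [s] when no front vowel follows).
The one attested form of 'blood', [rɛliniʃi], shows underlying /rɛliniʃ/. Applying the same rule when no front vowel follows gives [rɛlinisa].

[rɛlinisa]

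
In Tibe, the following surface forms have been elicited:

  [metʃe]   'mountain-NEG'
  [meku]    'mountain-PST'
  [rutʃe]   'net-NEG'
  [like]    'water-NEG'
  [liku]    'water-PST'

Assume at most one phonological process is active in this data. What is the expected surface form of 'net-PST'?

'mountain' shows [tʃ] ~ [k] at the end of the stem ([metʃe] vs [meku]).
Compare 'water', with invariant [k] in [like] and [liku]: an analysis with underlying /k/ and a rule producing [tʃ] before the NEG suffix would wrongly predict alternation here too.
Therefore /tʃ/ is basic and [k] is derived by depalatalization (palato-alveolar /tʃ/ becomes [k] when no front vowel follows).
From [rutʃe] the stem 'net' is /rutʃ/; when no front vowel follows this yields [ruku].

[ruku]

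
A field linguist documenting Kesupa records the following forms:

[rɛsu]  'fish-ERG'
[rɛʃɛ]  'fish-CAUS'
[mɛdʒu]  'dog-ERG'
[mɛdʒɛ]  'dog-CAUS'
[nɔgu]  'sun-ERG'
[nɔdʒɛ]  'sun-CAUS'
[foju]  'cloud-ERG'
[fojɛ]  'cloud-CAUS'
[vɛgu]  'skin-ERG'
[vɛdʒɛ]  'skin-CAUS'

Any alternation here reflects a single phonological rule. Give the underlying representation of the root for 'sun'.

The root 'sun' surfaces as [nɔgu] and [nɔdʒɛ], with a stem-final [g] ~ [dʒ] alternation.
Compare 'dog', with invariant [dʒ] in [mɛdʒu] and [mɛdʒɛ]: an analysis with underlying /dʒ/ and a rule producing [g] before the ERG suffix would wrongly predict alternation here too.
The alternation reflects palatalization before a front vowel: /g/ and /s/ become palato-alveolar [dʒ] and [ʃ] before a front vowel. /g/ is underlying.
Hence 'sun' is /nɔg/ underlyingly.

/nɔg/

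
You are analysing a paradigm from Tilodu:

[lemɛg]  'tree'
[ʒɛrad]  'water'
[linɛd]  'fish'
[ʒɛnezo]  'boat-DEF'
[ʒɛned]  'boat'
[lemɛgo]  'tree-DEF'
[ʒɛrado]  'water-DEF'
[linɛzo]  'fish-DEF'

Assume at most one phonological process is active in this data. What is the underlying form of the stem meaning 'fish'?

'fish' shows [z] ~ [d] at the end of the stem ([linɛzo] vs [linɛd]).
If /d/ were underlying and a rule turned it into [z] before the DEF suffix, 'water' would also alternate; but it has [d] in both [ʒɛrado] and [ʒɛrad].
Therefore /z/ is basic and [d] is derived by word-final hardening (voiced fricatives become stops word-finally).

/linɛz/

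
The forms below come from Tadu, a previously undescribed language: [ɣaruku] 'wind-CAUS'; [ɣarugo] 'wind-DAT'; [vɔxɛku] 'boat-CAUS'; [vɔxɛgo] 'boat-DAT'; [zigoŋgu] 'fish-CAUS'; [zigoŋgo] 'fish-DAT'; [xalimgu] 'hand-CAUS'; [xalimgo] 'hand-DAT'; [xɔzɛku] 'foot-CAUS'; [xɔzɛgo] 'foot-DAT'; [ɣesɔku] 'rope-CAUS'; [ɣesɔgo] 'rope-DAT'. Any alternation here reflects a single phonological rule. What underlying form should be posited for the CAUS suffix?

/-ku/

The CAUS suffix surfaces as [-gu] and [-ku], depending on the final segment of the stem.
The DAT suffix, which begins with [g], is invariant after every stem; so [g] is not altered by any rule here.
The CAUS suffix is therefore /-ku/ underlyingly, with post-nasal voicing: voiceless stops become voiced after a nasal.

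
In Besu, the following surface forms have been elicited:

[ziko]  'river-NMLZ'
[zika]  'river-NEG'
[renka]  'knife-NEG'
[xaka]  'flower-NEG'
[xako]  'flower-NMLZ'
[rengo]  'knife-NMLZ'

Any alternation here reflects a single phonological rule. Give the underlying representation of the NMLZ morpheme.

/-go/

The NMLZ suffix surfaces as [-go] and [-ko], depending on the final segment of the stem.
By contrast the NEG suffix keeps its initial [k] throughout — that segment must be underlying.
So the underlying form is /-go/, and voiced stops become voiceless after a vowel.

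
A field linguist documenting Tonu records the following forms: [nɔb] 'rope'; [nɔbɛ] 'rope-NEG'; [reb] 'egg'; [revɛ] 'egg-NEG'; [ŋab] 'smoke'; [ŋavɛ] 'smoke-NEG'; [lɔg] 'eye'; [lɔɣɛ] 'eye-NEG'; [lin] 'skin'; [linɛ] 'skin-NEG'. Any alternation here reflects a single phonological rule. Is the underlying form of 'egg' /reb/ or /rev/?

/rev/

'egg' shows [b] ~ [v] at the end of the stem ([reb] vs [revɛ]).
Compare 'rope', with invariant [b] in [nɔb] and [nɔbɛ]: an analysis with underlying /b/ and a rule producing [v] before the NEG suffix would wrongly predict alternation here too.
The alternation reflects word-final hardening: voiced fricatives become stops word-finally. /v/ is underlying.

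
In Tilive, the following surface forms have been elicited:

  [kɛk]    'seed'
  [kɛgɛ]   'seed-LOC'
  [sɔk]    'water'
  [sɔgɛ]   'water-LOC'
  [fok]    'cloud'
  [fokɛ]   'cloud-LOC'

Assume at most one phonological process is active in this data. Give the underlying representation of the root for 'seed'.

/kɛg/

The root 'seed' surfaces as [kɛk] and [kɛgɛ], with a stem-final [k] ~ [g] alternation.
Compare 'cloud', with invariant [k] in [fok] and [fokɛ]: an analysis with underlying /k/ and a rule producing [g] before the LOC suffix would wrongly predict alternation here too.
The alternation reflects word-final obstruent devoicing: voiced obstruents become voiceless word-finally. /g/ is underlying.
So 'seed' = /kɛg/.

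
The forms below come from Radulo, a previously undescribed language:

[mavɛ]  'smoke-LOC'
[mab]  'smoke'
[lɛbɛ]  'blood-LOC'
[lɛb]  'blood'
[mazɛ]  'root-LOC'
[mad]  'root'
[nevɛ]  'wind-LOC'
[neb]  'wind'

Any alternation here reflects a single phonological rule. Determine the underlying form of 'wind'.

The stem for 'wind' ends in [v] in [nevɛ] but [b] in [neb].
But 'blood' keeps [b] in both environments ([lɛbɛ], [lɛb]), so there is no rule changing /b/ to [v] before the LOC suffix.
The alternation reflects word-final hardening: voiced fricatives become stops word-finally. /v/ is underlying.
So 'wind' = /nev/.

/nev/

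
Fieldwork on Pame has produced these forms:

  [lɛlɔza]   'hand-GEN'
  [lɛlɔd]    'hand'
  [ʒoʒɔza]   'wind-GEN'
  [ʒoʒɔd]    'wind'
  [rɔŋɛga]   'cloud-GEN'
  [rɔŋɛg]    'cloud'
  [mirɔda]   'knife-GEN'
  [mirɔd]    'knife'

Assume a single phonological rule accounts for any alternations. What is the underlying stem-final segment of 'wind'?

In [ʒoʒɔza] and [ʒoʒɔd] the final segment of 'wind' alternates: [z] ~ [d].
Compare 'knife', with invariant [d] in [mirɔda] and [mirɔd]: an analysis with underlying /d/ and a rule producing [z] before the GEN suffix would wrongly predict alternation here too.
So /z/ is underlying, and a rule of word-final hardening — voiced fricatives become stops word-finally — gives [d].

/z/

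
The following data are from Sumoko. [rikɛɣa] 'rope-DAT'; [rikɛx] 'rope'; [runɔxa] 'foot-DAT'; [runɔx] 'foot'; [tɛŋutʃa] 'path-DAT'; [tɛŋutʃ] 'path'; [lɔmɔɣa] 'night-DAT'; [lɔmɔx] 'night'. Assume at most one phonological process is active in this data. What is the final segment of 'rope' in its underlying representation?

/ɣ/

The stem for 'rope' ends in [ɣ] in [rikɛɣa] but [x] in [rikɛx].
But 'foot' keeps [x] in both environments ([runɔxa], [runɔx]), so there is no rule changing /x/ to [ɣ] before the DAT suffix.
The underlying segment must be /ɣ/; voiced obstruents become voiceless word-finally, yielding [x] there.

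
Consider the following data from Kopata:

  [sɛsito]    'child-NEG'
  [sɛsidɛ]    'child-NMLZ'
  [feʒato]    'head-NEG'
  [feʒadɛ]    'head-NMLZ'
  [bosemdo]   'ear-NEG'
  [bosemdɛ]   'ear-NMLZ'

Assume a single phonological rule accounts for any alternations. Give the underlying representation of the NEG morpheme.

The NEG suffix surfaces as [-do] and [-to], depending on the final segment of the stem.
By contrast the NMLZ suffix keeps its initial [d] throughout — that segment must be underlying.
The NEG suffix is therefore /-to/ underlyingly, with post-nasal voicing: voiceless stops become voiced after a nasal.

/-to/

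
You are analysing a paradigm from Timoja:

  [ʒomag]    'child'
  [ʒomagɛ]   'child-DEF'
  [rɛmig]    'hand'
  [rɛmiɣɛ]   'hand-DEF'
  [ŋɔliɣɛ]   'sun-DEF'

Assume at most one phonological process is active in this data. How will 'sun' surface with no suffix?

In [rɛmig] and [rɛmiɣɛ] the final segment of 'hand' alternates: [g] ~ [ɣ].
But 'child' keeps [g] in both environments ([ʒomag], [ʒomagɛ]), so there is no rule changing /g/ to [ɣ] before the DEF suffix.
So /ɣ/ is underlying, and a rule of word-final hardening — voiced fricatives become stops word-finally — gives [g].
From [ŋɔliɣɛ] the stem 'sun' is /ŋɔliɣ/; word-finally this yields [ŋɔlig].

[ŋɔlig]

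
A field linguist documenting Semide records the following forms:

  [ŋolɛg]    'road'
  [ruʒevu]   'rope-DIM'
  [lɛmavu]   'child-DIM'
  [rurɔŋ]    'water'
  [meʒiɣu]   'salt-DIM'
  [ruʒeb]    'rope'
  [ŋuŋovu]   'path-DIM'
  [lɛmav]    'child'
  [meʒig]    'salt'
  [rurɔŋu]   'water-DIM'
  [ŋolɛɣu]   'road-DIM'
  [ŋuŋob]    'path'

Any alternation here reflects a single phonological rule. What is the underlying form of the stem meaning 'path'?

/ŋuŋob/

'path' shows [v] ~ [b] at the end of the stem ([ŋuŋovu] vs [ŋuŋob]).
The stem 'child' ([lɛmavu], [lɛmav]) shows [v] unchanged in both environments, so [v] cannot be basic with [b] derived in isolation.
So /b/ is underlying, and a rule of intervocalic spirantization — voiced stops become fricatives between vowels — gives [v].
The underlying form of 'path' is therefore /ŋuŋob/.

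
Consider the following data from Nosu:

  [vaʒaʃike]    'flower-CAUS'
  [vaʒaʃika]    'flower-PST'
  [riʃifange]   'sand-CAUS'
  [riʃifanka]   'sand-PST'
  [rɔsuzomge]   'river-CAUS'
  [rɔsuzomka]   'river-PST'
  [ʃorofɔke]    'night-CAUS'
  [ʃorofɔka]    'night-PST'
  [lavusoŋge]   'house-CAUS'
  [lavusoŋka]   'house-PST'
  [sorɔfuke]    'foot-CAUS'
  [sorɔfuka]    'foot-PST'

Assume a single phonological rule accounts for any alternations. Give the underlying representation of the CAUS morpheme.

The CAUS suffix surfaces as [-ge] and [-ke], depending on the final segment of the stem.
The PST suffix, which begins with [k], is invariant after every stem; so [k] is not altered by any rule here.
So the underlying form is /-ge/, and voiced stops become voiceless after a vowel.

/-ge/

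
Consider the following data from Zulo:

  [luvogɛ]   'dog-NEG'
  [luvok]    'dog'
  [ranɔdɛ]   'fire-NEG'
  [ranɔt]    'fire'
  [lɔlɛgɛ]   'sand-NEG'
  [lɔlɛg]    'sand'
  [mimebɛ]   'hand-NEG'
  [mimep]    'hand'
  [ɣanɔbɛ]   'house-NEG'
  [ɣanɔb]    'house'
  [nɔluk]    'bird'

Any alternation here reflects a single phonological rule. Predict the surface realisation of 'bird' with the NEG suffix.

[nɔlugɛ]

'dog' shows [g] ~ [k] at the end of the stem ([luvogɛ] vs [luvok]).
Compare 'sand', with invariant [g] in [lɔlɛgɛ] and [lɔlɛg]: an analysis with underlying /g/ and a rule producing [k] in isolation would wrongly predict alternation here too.
Therefore /k/ is basic and [g] is derived by intervocalic voicing (voiceless stops become voiced between vowels).
From [nɔluk] the stem 'bird' is /nɔluk/; between vowels this yields [nɔlugɛ].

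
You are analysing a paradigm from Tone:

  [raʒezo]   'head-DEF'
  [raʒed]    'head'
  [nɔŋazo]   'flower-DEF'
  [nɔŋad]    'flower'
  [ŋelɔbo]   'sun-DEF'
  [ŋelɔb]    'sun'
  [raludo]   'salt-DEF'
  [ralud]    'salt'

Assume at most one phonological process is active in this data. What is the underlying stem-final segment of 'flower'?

/z/

'flower' shows [z] ~ [d] at the end of the stem ([nɔŋazo] vs [nɔŋad]).
Compare 'salt', with invariant [d] in [raludo] and [ralud]: an analysis with underlying /d/ and a rule producing [z] before the DEF suffix would wrongly predict alternation here too.
Therefore /z/ is basic and [d] is derived by word-final hardening (voiced fricatives become stops word-finally).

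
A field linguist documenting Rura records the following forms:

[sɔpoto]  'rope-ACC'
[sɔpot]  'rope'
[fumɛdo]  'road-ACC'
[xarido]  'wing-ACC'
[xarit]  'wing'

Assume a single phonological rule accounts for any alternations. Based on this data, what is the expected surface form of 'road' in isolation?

[fumɛt]

In [xarido] and [xarit] the final segment of 'wing' alternates: [d] ~ [t].
But 'rope' keeps [t] in both environments ([sɔpoto], [sɔpot]), so there is no rule changing /t/ to [d] before the ACC suffix.
So /d/ is underlying, and a rule of word-final obstruent devoicing — voiced obstruents become voiceless word-finally — gives [t].
The one attested form of 'road', [fumɛdo], shows underlying /fumɛd/. Applying the same rule word-finally gives [fumɛt].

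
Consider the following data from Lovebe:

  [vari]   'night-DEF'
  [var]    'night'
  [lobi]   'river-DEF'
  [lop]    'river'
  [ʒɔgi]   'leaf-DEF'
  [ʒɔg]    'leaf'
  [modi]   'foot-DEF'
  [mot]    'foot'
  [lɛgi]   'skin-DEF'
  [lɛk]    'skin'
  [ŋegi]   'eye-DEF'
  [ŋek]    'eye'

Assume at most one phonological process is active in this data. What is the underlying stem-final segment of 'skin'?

/k/

The root 'skin' surfaces as [lɛgi] and [lɛk], with a stem-final [g] ~ [k] alternation.
If /g/ were underlying and a rule turned it into [k] in isolation, 'leaf' would also alternate; but it has [g] in both [ʒɔgi] and [ʒɔg].
So /k/ is underlying, and a rule of intervocalic voicing — voiceless stops become voiced between vowels — gives [g].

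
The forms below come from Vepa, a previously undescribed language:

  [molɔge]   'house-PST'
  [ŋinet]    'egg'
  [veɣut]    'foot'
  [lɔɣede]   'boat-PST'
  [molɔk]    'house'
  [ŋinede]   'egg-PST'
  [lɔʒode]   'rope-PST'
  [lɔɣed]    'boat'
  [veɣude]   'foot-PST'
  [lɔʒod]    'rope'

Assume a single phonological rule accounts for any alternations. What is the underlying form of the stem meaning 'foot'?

/veɣut/

The root 'foot' surfaces as [veɣude] and [veɣut], with a stem-final [d] ~ [t] alternation.
The stem 'boat' ([lɔɣede], [lɔɣed]) shows [d] unchanged in both environments, so [d] cannot be basic with [t] derived in isolation.
So /t/ is underlying, and a rule of intervocalic voicing — voiceless stops become voiced between vowels — gives [d].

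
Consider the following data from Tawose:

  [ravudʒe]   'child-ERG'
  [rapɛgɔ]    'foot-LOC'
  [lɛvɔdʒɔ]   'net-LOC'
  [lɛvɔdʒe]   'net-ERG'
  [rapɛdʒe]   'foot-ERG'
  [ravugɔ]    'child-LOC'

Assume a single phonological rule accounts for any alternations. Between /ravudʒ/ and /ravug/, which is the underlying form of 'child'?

The root 'child' surfaces as [ravugɔ] and [ravudʒe], with a stem-final [g] ~ [dʒ] alternation.
The stem 'net' ([lɛvɔdʒɔ], [lɛvɔdʒe]) shows [dʒ] unchanged in both environments, so [dʒ] cannot be basic with [g] derived before the LOC suffix.
So /g/ is underlying, and a rule of palatalization before a front vowel — /g/ becomes palato-alveolar [dʒ] before a front vowel — gives [dʒ].

/ravug/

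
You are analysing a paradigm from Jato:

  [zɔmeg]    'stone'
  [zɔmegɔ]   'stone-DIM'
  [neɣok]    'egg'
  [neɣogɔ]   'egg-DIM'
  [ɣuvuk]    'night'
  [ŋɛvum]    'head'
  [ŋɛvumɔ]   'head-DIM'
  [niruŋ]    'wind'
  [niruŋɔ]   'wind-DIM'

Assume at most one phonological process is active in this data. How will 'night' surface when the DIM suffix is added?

[ɣuvugɔ]

The root 'egg' surfaces as [neɣok] and [neɣogɔ], with a stem-final [k] ~ [g] alternation.
Compare 'stone', with invariant [g] in [zɔmeg] and [zɔmegɔ]: an analysis with underlying /g/ and a rule producing [k] in isolation would wrongly predict alternation here too.
The alternation reflects intervocalic voicing: voiceless stops become voiced between vowels. /k/ is underlying.
From [ɣuvuk] the stem 'night' is /ɣuvuk/; between vowels this yields [ɣuvugɔ].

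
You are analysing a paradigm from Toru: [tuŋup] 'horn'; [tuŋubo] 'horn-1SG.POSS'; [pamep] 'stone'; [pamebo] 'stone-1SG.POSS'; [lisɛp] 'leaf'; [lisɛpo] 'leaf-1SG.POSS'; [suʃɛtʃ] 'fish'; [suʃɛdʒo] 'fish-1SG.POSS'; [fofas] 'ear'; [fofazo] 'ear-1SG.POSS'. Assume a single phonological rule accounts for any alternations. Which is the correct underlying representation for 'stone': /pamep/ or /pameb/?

'stone' shows [p] ~ [b] at the end of the stem ([pamep] vs [pamebo]).
If /p/ were underlying and a rule turned it into [b] before the 1SG.POSS suffix, 'leaf' would also alternate; but it has [p] in both [lisɛp] and [lisɛpo].
The underlying segment must be /b/; voiced obstruents become voiceless word-finally, yielding [p] there.

/pameb/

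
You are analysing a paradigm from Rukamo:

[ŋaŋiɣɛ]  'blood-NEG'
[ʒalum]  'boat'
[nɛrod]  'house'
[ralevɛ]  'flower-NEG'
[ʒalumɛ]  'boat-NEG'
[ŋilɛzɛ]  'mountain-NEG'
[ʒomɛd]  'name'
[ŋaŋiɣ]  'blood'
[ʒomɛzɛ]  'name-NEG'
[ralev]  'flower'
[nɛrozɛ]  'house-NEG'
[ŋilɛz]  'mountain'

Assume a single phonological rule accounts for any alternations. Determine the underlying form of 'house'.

The root 'house' surfaces as [nɛrod] and [nɛrozɛ], with a stem-final [d] ~ [z] alternation.
But 'mountain' keeps [z] in both environments ([ŋilɛz], [ŋilɛzɛ]), so there is no rule changing /z/ to [d] in isolation.
The underlying segment must be /d/; voiced stops become fricatives between vowels, yielding [z] there.
The underlying form of 'house' is therefore /nɛrod/.

/nɛrod/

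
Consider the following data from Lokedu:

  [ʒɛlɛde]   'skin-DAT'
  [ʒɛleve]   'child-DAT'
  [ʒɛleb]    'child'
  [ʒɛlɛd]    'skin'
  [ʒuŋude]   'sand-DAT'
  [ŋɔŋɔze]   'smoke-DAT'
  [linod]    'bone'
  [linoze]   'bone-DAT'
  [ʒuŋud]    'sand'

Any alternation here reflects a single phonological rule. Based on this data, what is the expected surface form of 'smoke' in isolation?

[ŋɔŋɔd]

The root 'bone' surfaces as [linoze] and [linod], with a stem-final [z] ~ [d] alternation.
If /d/ were underlying and a rule turned it into [z] before the DAT suffix, 'sand' would also alternate; but it has [d] in both [ʒuŋude] and [ʒuŋud].
The underlying segment must be /z/; voiced fricatives become stops word-finally, yielding [d] there.
From [ŋɔŋɔze] the stem 'smoke' is /ŋɔŋɔz/; word-finally this yields [ŋɔŋɔd].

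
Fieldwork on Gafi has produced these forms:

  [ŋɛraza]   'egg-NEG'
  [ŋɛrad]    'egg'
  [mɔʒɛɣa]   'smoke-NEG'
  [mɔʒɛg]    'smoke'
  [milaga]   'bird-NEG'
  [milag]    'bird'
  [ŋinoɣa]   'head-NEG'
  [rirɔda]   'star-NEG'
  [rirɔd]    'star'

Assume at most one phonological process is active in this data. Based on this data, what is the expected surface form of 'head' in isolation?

The root 'smoke' surfaces as [mɔʒɛɣa] and [mɔʒɛg], with a stem-final [ɣ] ~ [g] alternation.
But 'bird' keeps [g] in both environments ([milaga], [milag]), so there is no rule changing /g/ to [ɣ] before the NEG suffix.
The alternation reflects word-final hardening: voiced fricatives become stops word-finally. /ɣ/ is underlying.
From [ŋinoɣa] the stem 'head' is /ŋinoɣ/; word-finally this yields [ŋinog].

[ŋinog]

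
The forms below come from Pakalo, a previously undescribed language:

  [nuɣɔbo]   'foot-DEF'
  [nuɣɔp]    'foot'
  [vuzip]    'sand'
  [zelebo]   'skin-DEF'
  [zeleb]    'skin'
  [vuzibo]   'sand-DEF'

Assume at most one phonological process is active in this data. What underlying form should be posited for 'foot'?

The stem for 'foot' ends in [p] in [nuɣɔp] but [b] in [nuɣɔbo].
But 'skin' keeps [b] in both environments ([zeleb], [zelebo]), so there is no rule changing /b/ to [p] in isolation.
The underlying segment must be /p/; voiceless stops become voiced between vowels, yielding [b] there.
The underlying form of 'foot' is therefore /nuɣɔp/.

/nuɣɔp/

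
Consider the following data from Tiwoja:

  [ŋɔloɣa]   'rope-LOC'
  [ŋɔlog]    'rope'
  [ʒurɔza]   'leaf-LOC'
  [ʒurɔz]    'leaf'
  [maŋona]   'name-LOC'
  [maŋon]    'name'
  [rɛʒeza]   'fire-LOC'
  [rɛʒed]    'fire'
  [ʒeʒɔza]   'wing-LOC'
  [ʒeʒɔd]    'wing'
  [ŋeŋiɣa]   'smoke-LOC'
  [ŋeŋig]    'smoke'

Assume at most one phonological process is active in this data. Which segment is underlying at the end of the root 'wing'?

/d/

In [ʒeʒɔza] and [ʒeʒɔd] the final segment of 'wing' alternates: [z] ~ [d].
The stem 'leaf' ([ʒurɔza], [ʒurɔz]) shows [z] unchanged in both environments, so [z] cannot be basic with [d] derived in isolation.
The underlying segment must be /d/; voiced stops become fricatives between vowels, yielding [z] there.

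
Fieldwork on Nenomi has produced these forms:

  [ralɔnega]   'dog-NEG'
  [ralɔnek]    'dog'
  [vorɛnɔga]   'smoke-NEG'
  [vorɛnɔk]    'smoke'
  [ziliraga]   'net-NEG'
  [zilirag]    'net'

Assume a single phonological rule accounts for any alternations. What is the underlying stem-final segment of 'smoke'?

'smoke' shows [g] ~ [k] at the end of the stem ([vorɛnɔga] vs [vorɛnɔk]).
But 'net' keeps [g] in both environments ([ziliraga], [zilirag]), so there is no rule changing /g/ to [k] in isolation.
The underlying segment must be /k/; voiceless stops become voiced between vowels, yielding [g] there.

/k/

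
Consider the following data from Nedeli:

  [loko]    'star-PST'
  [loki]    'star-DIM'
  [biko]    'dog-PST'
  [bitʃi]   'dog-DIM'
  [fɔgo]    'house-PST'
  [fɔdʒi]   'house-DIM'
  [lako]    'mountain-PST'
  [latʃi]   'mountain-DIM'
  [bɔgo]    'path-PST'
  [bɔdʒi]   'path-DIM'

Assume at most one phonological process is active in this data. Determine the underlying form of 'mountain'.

'mountain' shows [k] ~ [tʃ] at the end of the stem ([lako] vs [latʃi]).
The stem 'star' ([loko], [loki]) shows [k] unchanged in both environments, so [k] cannot be basic with [tʃ] derived before the DIM suffix.
The underlying segment must be /tʃ/; palato-alveolar /tʃ/ and /dʒ/ become [k] and [g] when no front vowel follows, yielding [k] there.
Hence 'mountain' is /latʃ/ underlyingly.

/latʃ/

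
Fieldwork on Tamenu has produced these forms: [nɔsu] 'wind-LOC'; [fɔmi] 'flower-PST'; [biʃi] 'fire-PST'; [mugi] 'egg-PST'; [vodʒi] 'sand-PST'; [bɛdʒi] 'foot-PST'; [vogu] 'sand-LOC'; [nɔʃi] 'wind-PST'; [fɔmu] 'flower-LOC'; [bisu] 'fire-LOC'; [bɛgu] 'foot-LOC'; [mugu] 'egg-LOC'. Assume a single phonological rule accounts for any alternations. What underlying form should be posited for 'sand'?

The root 'sand' surfaces as [vogu] and [vodʒi], with a stem-final [g] ~ [dʒ] alternation.
Compare 'egg', with invariant [g] in [mugu] and [mugi]: an analysis with underlying /g/ and a rule producing [dʒ] before the PST suffix would wrongly predict alternation here too.
The alternation reflects depalatalization: palato-alveolar /dʒ/ and /ʃ/ become [g] and [s] when no front vowel follows. /dʒ/ is underlying.

/vodʒ/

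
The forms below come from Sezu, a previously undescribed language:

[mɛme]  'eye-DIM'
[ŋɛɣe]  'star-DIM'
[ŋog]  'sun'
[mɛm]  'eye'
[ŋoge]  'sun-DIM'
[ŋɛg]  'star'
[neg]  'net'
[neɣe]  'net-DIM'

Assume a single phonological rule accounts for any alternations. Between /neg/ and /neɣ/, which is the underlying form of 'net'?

/neɣ/

The root 'net' surfaces as [neg] and [neɣe], with a stem-final [g] ~ [ɣ] alternation.
Compare 'sun', with invariant [g] in [ŋog] and [ŋoge]: an analysis with underlying /g/ and a rule producing [ɣ] before the DIM suffix would wrongly predict alternation here too.
So /ɣ/ is underlying, and a rule of word-final hardening — voiced fricatives become stops word-finally — gives [g].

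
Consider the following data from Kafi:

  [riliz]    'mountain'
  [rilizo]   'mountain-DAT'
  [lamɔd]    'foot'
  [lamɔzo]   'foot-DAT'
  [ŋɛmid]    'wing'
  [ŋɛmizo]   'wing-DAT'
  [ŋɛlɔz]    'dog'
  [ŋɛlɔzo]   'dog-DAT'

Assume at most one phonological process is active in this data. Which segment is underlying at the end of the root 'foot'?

/d/

'foot' shows [d] ~ [z] at the end of the stem ([lamɔd] vs [lamɔzo]).
If /z/ were underlying and a rule turned it into [d] in isolation, 'dog' would also alternate; but it has [z] in both [ŋɛlɔz] and [ŋɛlɔzo].
The alternation reflects intervocalic spirantization: voiced stops become fricatives between vowels. /d/ is underlying.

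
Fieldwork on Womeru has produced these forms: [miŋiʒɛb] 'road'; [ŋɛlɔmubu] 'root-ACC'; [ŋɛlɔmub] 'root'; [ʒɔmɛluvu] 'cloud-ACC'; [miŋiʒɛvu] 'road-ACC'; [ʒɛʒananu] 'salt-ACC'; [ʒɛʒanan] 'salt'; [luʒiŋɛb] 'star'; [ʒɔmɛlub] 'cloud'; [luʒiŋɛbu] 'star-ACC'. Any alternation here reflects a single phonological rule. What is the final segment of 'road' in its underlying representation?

/v/

The root 'road' surfaces as [miŋiʒɛb] and [miŋiʒɛvu], with a stem-final [b] ~ [v] alternation.
But 'star' keeps [b] in both environments ([luʒiŋɛb], [luʒiŋɛbu]), so there is no rule changing /b/ to [v] before the ACC suffix.
The underlying segment must be /v/; voiced fricatives become stops word-finally, yielding [b] there.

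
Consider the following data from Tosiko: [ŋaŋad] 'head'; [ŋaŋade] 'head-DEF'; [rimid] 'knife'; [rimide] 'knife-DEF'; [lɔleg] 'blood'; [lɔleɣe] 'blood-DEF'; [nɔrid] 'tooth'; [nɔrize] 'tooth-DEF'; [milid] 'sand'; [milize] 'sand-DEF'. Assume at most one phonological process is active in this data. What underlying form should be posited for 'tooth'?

/nɔriz/

'tooth' shows [d] ~ [z] at the end of the stem ([nɔrid] vs [nɔrize]).
But 'head' keeps [d] in both environments ([ŋaŋad], [ŋaŋade]), so there is no rule changing /d/ to [z] before the DEF suffix.
The alternation reflects word-final hardening: voiced fricatives become stops word-finally. /z/ is underlying.
So 'tooth' = /nɔriz/.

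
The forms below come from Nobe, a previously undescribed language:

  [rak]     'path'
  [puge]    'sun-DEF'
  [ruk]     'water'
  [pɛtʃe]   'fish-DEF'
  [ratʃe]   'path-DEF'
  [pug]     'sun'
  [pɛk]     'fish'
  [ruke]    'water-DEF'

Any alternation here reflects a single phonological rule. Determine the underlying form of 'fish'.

/pɛtʃ/

'fish' shows [k] ~ [tʃ] at the end of the stem ([pɛk] vs [pɛtʃe]).
But 'water' keeps [k] in both environments ([ruk], [ruke]), so there is no rule changing /k/ to [tʃ] before the DEF suffix.
Therefore /tʃ/ is basic and [k] is derived by depalatalization (palato-alveolar /tʃ/ becomes [k] when no front vowel follows).
The underlying form of 'fish' is therefore /pɛtʃ/.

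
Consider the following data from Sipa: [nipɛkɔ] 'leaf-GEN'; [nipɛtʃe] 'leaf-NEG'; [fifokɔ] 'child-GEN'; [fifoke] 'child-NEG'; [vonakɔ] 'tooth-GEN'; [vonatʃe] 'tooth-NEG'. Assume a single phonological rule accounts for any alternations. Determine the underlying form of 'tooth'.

In [vonakɔ] and [vonatʃe] the final segment of 'tooth' alternates: [k] ~ [tʃ].
But 'child' keeps [k] in both environments ([fifokɔ], [fifoke]), so there is no rule changing /k/ to [tʃ] before the NEG suffix.
Therefore /tʃ/ is basic and [k] is derived by depalatalization (palato-alveolar /tʃ/ becomes [k] when no front vowel follows).

/vonatʃ/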